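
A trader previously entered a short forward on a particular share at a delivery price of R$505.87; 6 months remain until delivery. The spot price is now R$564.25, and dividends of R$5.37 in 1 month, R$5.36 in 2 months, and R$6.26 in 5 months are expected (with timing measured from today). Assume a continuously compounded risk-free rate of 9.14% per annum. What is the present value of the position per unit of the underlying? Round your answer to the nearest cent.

PV(remaining dividends) I = 5.37·e^(−0.0914·1/12) + 5.36·e^(−0.0914·2/12) + 6.26·e^(−0.0914·5/12) = 16.6343
Current forward F = (S − I)·e^(rT) = (564.25 − 16.6343)·e^(0.0914·6/12) = 547.6157 × 1.046760 = 573.2222
Value (long) = (F − K)·e^(−rT) = (573.2222 − 505.87) × 0.955329 = 64.3435
Short position value = −(long value) = -R$64.34

-R$64.34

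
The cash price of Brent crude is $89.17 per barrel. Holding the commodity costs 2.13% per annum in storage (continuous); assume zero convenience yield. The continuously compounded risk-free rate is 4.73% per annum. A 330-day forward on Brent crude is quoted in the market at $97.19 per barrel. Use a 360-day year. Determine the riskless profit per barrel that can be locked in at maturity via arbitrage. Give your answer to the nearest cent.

Fair forward: F* = S·e^(carry·T), with carry = (r + u) = 0.0473 + 0.0213 = 0.0686
F* = 89.17 · e^(0.0686 × 330/360) = 89.17 · e^0.062883 = 89.17 × 1.064902 = $94.9573
Market $97.19 > fair $94.9573: forward overpriced → cash-and-carry (buy spot, short the forward).
At maturity, profit = |F_mkt − F*| = |97.19 − 94.9573| = $2.23 per barrel

$2.23 per barrel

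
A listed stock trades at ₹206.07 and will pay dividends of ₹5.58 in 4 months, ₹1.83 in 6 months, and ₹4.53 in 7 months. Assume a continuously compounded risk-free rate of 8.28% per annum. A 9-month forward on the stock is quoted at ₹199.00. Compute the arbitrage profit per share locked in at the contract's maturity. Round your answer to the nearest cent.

PV(dividends) I = 5.58·e^(−0.0828·4/12) + 1.83·e^(−0.0828·6/12) + 4.53·e^(−0.0828·7/12) = 11.5003
Fair forward F* = (S − I)·e^(rT) = (206.07 − 11.5003)·e^0.062100 = 194.5697 × 1.064069 = 207.0356
Market ₹199.00 < fair 207.0356: forward underpriced → reverse cash-and-carry (short the stock, invest proceeds at r, pay the dividends, go long the forward).
Profit at T = |F_mkt − F*| = |199.00 − 207.0356| = ₹8.04 per share

₹8.04 per share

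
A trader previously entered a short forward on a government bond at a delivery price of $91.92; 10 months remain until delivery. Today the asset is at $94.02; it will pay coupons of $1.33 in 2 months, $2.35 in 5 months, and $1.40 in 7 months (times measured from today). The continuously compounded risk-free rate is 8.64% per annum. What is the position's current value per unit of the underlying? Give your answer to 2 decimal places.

-$3.58

PV(remaining coupons) I = 1.33·e^(−0.0864·2/12) + 2.35·e^(−0.0864·5/12) + 1.40·e^(−0.0864·7/12) = 4.9091
Current forward F = (S − I)·e^(rT) = (94.02 − 4.9091)·e^(0.0864·10/12) = 89.1109 × 1.074655 = 95.7635
Value (long) = (F − K)·e^(−rT) = (95.7635 − 91.92) × 0.930531 = 3.5765
Short position value = −(long value) = -$3.58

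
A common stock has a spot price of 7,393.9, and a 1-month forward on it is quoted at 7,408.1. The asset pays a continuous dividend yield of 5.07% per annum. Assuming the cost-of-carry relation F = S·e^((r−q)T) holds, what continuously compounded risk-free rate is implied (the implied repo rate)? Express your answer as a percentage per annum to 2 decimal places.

7.37%

From F = S·e^((r−q)T): (r − q) = ln(F/S)/T
ln(7408.1/7393.9) = ln(1.001921) = 0.001919
(r − q) = 0.001919 / (1/12) = 0.023028
r = ln(F/S)/T + q = 0.023028 + 0.0507 = 0.073728
r = 7.37%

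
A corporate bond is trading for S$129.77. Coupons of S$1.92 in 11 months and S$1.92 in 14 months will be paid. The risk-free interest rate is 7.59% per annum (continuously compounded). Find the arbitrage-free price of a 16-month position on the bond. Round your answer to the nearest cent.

PV(coupons) I = 1.92·e^(−0.0759·11/12) + 1.92·e^(−0.0759·14/12)
I = 1.7910 + 1.7573 = 3.5483
F = (S − I)·e^(rT) = (129.77 − 3.5483) · e^(0.0759·16/12)
= 126.2217 · e^0.101200 = 126.2217 × 1.106498 = S$139.66

S$139.66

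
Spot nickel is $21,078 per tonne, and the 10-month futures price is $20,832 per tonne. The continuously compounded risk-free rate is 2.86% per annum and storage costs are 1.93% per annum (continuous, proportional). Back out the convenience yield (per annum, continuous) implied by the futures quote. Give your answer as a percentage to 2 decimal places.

F = S·e^((r+u−y)T) ⇒ (r+u−y) = ln(F/S)/T
ln(20832/21078) = -0.011740; /T ⇒ -0.014088
y = r + u − ln(F/S)/T = 0.0286 + 0.0193 + 0.014088 = 0.061988
y = 6.20%

6.20%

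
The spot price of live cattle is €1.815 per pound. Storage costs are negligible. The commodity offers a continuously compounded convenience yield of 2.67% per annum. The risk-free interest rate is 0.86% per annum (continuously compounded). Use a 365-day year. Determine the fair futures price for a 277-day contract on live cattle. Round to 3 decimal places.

Net carry = r + u − y = 0.0086 + 0.0000 − 0.0267 = -0.0181
F = S·e^((r+u−y)T) = 1.815 · e^(-0.0181 × 277/365) = 1.815 · e^-0.013736
= 1.815 × 0.986358 = €1.790 per pound

€1.790 per pound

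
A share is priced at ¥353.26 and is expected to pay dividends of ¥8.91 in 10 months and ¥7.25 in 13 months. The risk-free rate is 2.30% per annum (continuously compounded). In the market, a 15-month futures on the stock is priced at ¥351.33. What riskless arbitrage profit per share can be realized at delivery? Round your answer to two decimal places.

PV(dividends) I = 8.91·e^(−0.0230·10/12) + 7.25·e^(−0.0230·13/12) = 15.8124
Fair futures F* = (S − I)·e^(rT) = (353.26 − 15.8124)·e^0.028750 = 337.4476 × 1.029167 = 347.2899
Market ¥351.33 > fair 347.2899: forward overpriced → cash-and-carry (borrow at r, buy the stock and collect the dividends, short the forward).
Profit at T = |F_mkt − F*| = |351.33 − 347.2899| = ¥4.04 per share

¥4.04 per share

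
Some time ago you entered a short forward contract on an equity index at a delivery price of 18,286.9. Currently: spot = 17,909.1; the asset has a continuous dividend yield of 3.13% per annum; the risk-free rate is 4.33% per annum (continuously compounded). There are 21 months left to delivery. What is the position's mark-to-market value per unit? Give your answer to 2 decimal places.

Current fair forward for the remaining 21 months: F = S·e^((r − q)·T), (r − q) = 0.0433 − 0.0313 = 0.0120
F = 17909.1 · e^(0.0120 × 21/12) = 17909.1 × 1.02122205 = 18289.1678
Value of long forward = (F − K)·e^(−rT) = (18289.1678 − 18286.9) · e^(−0.0433·21/12)
= 2.2678 × 0.92702476 = 2.10
Short position value = −(long value) = -2.10

-2.10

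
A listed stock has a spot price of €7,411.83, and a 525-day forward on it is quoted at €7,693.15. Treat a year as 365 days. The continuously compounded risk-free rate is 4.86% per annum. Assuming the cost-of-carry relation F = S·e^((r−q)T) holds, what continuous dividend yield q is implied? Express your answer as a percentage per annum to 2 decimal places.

From F = S·e^((r−q)T): (r − q) = ln(F/S)/T
ln(7693.15/7411.83) = ln(1.037956) = 0.037253
(r − q) = 0.037253 / (525/365) = 0.025900
q = r − ln(F/S)/T = 0.0486 − 0.025900 = 0.022700
q = 2.27%

2.27%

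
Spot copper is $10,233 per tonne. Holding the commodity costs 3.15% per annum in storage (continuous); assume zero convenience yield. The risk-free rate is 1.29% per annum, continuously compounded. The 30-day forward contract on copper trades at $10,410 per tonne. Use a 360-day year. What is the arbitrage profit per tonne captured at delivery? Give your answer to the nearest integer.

Fair forward: F* = S·e^(carry·T), with carry = (r + u) = 0.0129 + 0.0315 = 0.0444
F* = 10233 · e^(0.0444 × 30/360) = 10233 · e^0.003700 = 10233 × 1.003707 = $10270.9337
Market $10410 > fair $10270.9337: forward overpriced → cash-and-carry (buy spot, short the forward).
At maturity, profit = |F_mkt − F*| = |10410 − 10270.9337| = $139 per tonne

$139 per tonne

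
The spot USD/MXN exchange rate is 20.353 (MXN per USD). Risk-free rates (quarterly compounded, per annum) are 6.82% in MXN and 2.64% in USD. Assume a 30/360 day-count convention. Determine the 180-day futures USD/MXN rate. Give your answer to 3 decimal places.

20.778

By covered interest parity, F = S · (1+r_MXN/4)^(4T) / (1+r_USD/4)^(4T)
= 20.353 × 1.034391 / 1.013244 = 20.353 × 1.020871
F = 20.778 MXN per USD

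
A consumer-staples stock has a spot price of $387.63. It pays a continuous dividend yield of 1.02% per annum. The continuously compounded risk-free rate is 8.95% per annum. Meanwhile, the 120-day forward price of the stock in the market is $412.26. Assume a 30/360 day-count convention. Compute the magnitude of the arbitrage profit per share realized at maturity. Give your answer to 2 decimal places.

Fair forward: F* = S·e^(carry·T), with carry = (r − q) = 0.0895 − 0.0102 = 0.0793
F* = 387.63 · e^(0.0793 × 120/360) = 387.63 · e^0.026433 = 387.63 × 1.026785 = $398.0127
Market $412.26 > fair $398.0127: forward overpriced → cash-and-carry (buy spot, short the forward).
At maturity, profit = |F_mkt − F*| = |412.26 − 398.0127| = $14.25 per share

$14.25 per share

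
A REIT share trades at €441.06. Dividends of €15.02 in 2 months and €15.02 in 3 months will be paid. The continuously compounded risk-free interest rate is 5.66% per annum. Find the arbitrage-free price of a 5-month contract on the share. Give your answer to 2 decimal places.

PV(dividends) I = 15.02·e^(−0.0566·2/12) + 15.02·e^(−0.0566·3/12)
I = 14.8790 + 14.8090 = 29.6880
F = (S − I)·e^(rT) = (441.06 − 29.6880) · e^(0.0566·5/12)
= 411.3720 · e^0.023583 = 411.3720 × 1.023863 = €421.19

€421.19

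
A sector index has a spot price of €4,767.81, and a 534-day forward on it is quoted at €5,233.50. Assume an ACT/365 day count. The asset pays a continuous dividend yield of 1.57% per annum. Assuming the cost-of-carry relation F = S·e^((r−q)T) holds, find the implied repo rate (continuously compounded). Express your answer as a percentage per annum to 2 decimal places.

From F = S·e^((r−q)T): (r − q) = ln(F/S)/T
ln(5233.50/4767.81) = ln(1.097674) = 0.093193
(r − q) = 0.093193 / (534/365) = 0.063699
r = ln(F/S)/T + q = 0.063699 + 0.0157 = 0.079399
r = 7.94%

7.94%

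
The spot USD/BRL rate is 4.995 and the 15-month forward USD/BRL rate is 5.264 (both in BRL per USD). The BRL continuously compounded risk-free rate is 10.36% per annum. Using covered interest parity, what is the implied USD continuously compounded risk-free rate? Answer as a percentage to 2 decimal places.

F = S·e^((r_BRL − r_USD)T) ⇒ r_USD = r_BRL − ln(F/S)/T
ln(5.264/4.995) = 0.052454; /(15/12) = 0.041963
r_USD = 0.1036 − 0.041963 = 0.061637
r_USD = 6.16%

6.16%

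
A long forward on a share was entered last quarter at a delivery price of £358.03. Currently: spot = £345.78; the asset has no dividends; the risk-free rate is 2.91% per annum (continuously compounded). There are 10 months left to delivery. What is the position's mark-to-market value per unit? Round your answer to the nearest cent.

Current fair forward for the remaining 10 months: F = S·e^(r·T), r = 0.0291
F = 345.78 · e^(0.0291 × 10/12) = 345.78 × 1.024546 = 354.2675
Value of long forward = (F − K)·e^(−rT) = (354.2675 − 358.03) · e^(−0.0291·10/12)
= -3.7625 × 0.976042 = -3.67

-£3.67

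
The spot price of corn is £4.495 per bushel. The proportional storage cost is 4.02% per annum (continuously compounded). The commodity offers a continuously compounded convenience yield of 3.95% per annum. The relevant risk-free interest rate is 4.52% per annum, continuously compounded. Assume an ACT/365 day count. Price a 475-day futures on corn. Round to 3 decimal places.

Net carry = r + u − y = 0.0452 + 0.0402 − 0.0395 = 0.0459
F = S·e^((r+u−y)T) = 4.495 · e^(0.0459 × 475/365) = 4.495 · e^0.059733
= 4.495 × 1.061553 = £4.772 per bushel

£4.772 per bushel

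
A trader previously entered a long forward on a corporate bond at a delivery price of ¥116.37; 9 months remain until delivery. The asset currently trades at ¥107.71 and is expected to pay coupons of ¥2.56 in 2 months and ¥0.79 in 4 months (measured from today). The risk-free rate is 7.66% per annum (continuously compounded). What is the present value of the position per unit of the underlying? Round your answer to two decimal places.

PV(remaining coupons) I = 2.56·e^(−0.0766·2/12) + 0.79·e^(−0.0766·4/12) = 3.2976
Current forward F = (S − I)·e^(rT) = (107.71 − 3.2976)·e^(0.0766·9/12) = 104.4124 × 1.059132 = 110.5865
Value (long) = (F − K)·e^(−rT) = (110.5865 − 116.37) × 0.944169 = -5.4606
Value = -¥5.46

-¥5.46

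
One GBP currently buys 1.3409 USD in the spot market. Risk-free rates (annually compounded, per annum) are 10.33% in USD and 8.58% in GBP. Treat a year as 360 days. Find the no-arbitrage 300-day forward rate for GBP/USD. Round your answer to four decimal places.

1.3589

By covered interest parity, F = S · (1+r_USD)^T / (1+r_GBP)^T
= 1.3409 × 1.085371 / 1.071005 = 1.3409 × 1.013414
F = 1.3589 USD per GBP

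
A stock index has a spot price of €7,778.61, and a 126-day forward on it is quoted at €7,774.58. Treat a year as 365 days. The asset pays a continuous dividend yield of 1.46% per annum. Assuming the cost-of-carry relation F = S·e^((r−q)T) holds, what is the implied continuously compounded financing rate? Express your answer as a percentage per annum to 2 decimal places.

From F = S·e^((r−q)T): (r − q) = ln(F/S)/T
ln(7774.58/7778.61) = ln(0.999482) = -0.000518
(r − q) = -0.000518 / (126/365) = -0.001501
r = ln(F/S)/T + q = -0.001501 + 0.0146 = 0.013099
r = 1.31%

1.31%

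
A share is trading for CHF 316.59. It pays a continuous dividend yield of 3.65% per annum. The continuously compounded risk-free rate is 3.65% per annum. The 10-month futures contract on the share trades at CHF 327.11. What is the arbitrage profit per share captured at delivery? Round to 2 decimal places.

Fair futures: F* = S·e^(carry·T), with carry = (r − q) = 0.0365 − 0.0365 = 0.0000
F* = 316.59 · e^(0.0000 × 10/12) = 316.59 · e^0.000000 = 316.59 × 1.000000 = CHF 316.5900
Market CHF 327.11 > fair CHF 316.5900: forward overpriced → cash-and-carry (buy spot, short the forward).
At maturity, profit = |F_mkt − F*| = |327.11 − 316.5900| = CHF 10.52 per share

CHF 10.52 per share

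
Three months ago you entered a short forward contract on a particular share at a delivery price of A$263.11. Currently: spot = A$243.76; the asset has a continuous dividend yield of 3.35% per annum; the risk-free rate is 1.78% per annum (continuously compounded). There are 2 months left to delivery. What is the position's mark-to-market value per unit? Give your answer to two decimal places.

Current fair forward for the remaining 2 months: F = S·e^((r − q)·T), (r − q) = 0.0178 − 0.0335 = -0.0157
F = 243.76 · e^(-0.0157 × 2/12) = 243.76 × 0.997387 = 243.1231
Value of long forward = (F − K)·e^(−rT) = (243.1231 − 263.11) · e^(−0.0178·2/12)
= -19.9869 × 0.997038 = -19.93
Short position value = −(long value) = A$19.93

A$19.93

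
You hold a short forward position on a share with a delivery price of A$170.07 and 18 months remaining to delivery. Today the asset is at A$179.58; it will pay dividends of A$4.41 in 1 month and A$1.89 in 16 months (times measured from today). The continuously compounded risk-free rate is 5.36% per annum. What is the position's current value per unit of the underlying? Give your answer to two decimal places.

-A$16.50

PV(remaining dividends) I = 4.41·e^(−0.0536·1/12) + 1.89·e^(−0.0536·16/12) = 6.1500
Current forward F = (S − I)·e^(rT) = (179.58 − 6.1500)·e^(0.0536·18/12) = 173.4300 × 1.083720 = 187.9496
Value (long) = (F − K)·e^(−rT) = (187.9496 − 170.07) × 0.922747 = 16.4983
Short position value = −(long value) = -A$16.50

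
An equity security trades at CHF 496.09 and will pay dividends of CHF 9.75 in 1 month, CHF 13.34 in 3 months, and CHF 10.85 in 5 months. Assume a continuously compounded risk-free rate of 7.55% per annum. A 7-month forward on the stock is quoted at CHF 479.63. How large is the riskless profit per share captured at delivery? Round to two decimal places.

PV(dividends) I = 9.75·e^(−0.0755·1/12) + 13.34·e^(−0.0755·3/12) + 10.85·e^(−0.0755·5/12) = 33.2934
Fair forward F* = (S − I)·e^(rT) = (496.09 − 33.2934)·e^0.044042 = 462.7966 × 1.045026 = 483.6345
Market CHF 479.63 < fair 483.6345: forward underpriced → reverse cash-and-carry (short the stock, invest proceeds at r, pay the dividends, go long the forward).
Profit at T = |F_mkt − F*| = |479.63 − 483.6345| = CHF 4.00 per share

CHF 4.00 per share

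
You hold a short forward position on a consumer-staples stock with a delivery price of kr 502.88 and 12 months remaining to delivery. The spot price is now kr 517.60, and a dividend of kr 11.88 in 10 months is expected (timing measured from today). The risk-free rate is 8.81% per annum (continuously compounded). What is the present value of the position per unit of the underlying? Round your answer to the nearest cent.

-kr 46.09

PV(remaining dividends) I = 11.88·e^(−0.0881·10/12) = 11.0391
Current forward F = (S − I)·e^(rT) = (517.60 − 11.0391)·e^(0.0881·12/12) = 506.5609 × 1.092097 = 553.2136
Value (long) = (F − K)·e^(−rT) = (553.2136 − 502.88) × 0.915669 = 46.0889
Short position value = −(long value) = -kr 46.09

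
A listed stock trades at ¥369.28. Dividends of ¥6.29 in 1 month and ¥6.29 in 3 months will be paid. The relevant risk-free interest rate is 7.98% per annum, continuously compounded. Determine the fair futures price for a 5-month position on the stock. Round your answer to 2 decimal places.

¥368.93

PV(dividends) I = 6.29·e^(−0.0798·1/12) + 6.29·e^(−0.0798·3/12)
I = 6.2483 + 6.1658 = 12.4141
F = (S − I)·e^(rT) = (369.28 − 12.4141) · e^(0.0798·5/12)
= 356.8659 · e^0.033250 = 356.8659 × 1.033809 = ¥368.93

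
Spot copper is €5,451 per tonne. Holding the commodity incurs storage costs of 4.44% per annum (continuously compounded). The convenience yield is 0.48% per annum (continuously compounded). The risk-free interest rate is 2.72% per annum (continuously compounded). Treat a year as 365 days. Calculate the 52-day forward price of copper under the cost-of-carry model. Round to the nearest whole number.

€5,503 per tonne

Net carry = r + u − y = 0.0272 + 0.0444 − 0.0048 = 0.0668
F = S·e^((r+u−y)T) = 5451 · e^(0.0668 × 52/365) = 5451 · e^0.009517
= 5451 × 1.009562 = €5,503 per tonne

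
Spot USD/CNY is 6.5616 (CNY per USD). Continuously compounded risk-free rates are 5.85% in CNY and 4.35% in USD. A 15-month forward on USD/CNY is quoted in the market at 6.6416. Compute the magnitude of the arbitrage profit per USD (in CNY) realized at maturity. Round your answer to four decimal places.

0.0442 per USD (in CNY)

Fair forward: F* = S·e^(carry·T), with carry = (r_CNY − r_USD) = 0.0585 − 0.0435 = 0.0150
F* = 6.5616 · e^(0.0150 × 15/12) = 6.5616 · e^0.018750 = 6.5616 × 1.018927 = 6.6858
Market 6.6416 < fair 6.6858: forward underpriced → reverse cash-and-carry (short spot, go long the forward).
At maturity, profit = |F_mkt − F*| = |6.6416 − 6.6858| = 0.0442 per USD (in CNY)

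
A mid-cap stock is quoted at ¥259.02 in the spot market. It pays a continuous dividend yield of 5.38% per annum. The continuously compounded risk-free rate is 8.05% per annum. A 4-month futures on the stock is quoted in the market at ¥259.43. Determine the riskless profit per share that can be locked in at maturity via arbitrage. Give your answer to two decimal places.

¥1.91 per share

Fair futures: F* = S·e^(carry·T), with carry = (r − q) = 0.0805 − 0.0538 = 0.0267
F* = 259.02 · e^(0.0267 × 4/12) = 259.02 · e^0.008900 = 259.02 × 1.008940 = ¥261.3356
Market ¥259.43 < fair ¥261.3356: forward underpriced → reverse cash-and-carry (short spot, go long the forward).
At maturity, profit = |F_mkt − F*| = |259.43 − 261.3356| = ¥1.91 per share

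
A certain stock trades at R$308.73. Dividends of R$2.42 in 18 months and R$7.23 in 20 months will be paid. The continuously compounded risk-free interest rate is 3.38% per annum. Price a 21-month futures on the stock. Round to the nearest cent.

PV(dividends) I = 2.42·e^(−0.0338·18/12) + 7.23·e^(−0.0338·20/12)
I = 2.3004 + 6.8340 = 9.1344
F = (S − I)·e^(rT) = (308.73 − 9.1344) · e^(0.0338·21/12)
= 299.5956 · e^0.059150 = 299.5956 × 1.060934 = R$317.85

R$317.85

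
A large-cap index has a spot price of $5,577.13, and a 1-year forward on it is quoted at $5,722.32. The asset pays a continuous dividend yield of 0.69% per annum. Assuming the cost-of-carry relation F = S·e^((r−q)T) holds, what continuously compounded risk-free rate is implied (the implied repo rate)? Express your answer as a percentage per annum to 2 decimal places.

3.26%

From F = S·e^((r−q)T): (r − q) = ln(F/S)/T
ln(5722.32/5577.13) = ln(1.026033) = 0.025700
(r − q) = 0.025700 / (1) = 0.025700
r = ln(F/S)/T + q = 0.025700 + 0.0069 = 0.032600
r = 3.26%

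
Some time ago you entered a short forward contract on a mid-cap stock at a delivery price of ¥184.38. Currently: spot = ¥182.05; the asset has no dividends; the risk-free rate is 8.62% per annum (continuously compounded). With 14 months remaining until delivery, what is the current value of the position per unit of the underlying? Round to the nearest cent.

Current fair forward for the remaining 14 months: F = S·e^(r·T), r = 0.0862
F = 182.05 · e^(0.0862 × 14/12) = 182.05 × 1.105797 = 201.3103
Value of long forward = (F − K)·e^(−rT) = (201.3103 − 184.38) · e^(−0.0862·14/12)
= 16.9303 × 0.904325 = 15.31
Short position value = −(long value) = -¥15.31

-¥15.31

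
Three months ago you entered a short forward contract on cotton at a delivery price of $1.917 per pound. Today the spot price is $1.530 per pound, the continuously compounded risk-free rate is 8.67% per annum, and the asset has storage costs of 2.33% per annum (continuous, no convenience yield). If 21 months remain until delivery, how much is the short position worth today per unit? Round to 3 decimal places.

$0.053 per pound

Current fair forward for the remaining 21 months: F = S·e^((r + u)·T), (r + u) = 0.0867 + 0.0233 = 0.1100
F = 1.530 · e^(0.1100 × 21/12) = 1.530 × 1.212277 = 1.8548
Value of long forward = (F − K)·e^(−rT) = (1.8548 − 1.917) · e^(−0.0867·21/12)
= -0.0622 × 0.859225 = -0.053
Short position value = −(long value) = $0.053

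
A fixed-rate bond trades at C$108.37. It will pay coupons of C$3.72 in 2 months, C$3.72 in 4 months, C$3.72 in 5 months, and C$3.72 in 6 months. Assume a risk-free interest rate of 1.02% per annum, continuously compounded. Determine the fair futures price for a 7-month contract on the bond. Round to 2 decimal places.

PV(coupons) I = 3.72·e^(−0.0102·2/12) + 3.72·e^(−0.0102·4/12) + 3.72·e^(−0.0102·5/12) + 3.72·e^(−0.0102·6/12)
I = 3.7137 + 3.7074 + 3.7042 + 3.7011 = 14.8264
F = (S − I)·e^(rT) = (108.37 − 14.8264) · e^(0.0102·7/12)
= 93.5436 · e^0.005950 = 93.5436 × 1.005968 = C$94.10

C$94.10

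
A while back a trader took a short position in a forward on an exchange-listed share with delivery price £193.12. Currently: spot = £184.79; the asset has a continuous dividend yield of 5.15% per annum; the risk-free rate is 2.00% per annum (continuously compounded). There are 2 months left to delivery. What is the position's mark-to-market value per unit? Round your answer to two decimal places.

£9.27

Current fair forward for the remaining 2 months: F = S·e^((r − q)·T), (r − q) = 0.0200 − 0.0515 = -0.0315
F = 184.79 · e^(-0.0315 × 2/12) = 184.79 × 0.994764 = 183.8224
Value of long forward = (F − K)·e^(−rT) = (183.8224 − 193.12) · e^(−0.0200·2/12)
= -9.2976 × 0.996672 = -9.27
Short position value = −(long value) = £9.27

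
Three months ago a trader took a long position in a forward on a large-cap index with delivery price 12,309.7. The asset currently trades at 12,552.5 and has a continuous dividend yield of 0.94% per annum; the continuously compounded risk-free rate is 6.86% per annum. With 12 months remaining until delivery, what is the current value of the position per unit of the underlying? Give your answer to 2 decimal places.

941.49

Current fair forward for the remaining 12 months: F = S·e^((r − q)·T), (r − q) = 0.0686 − 0.0094 = 0.0592
F = 12552.5 · e^(0.0592 × 12/12) = 12552.5 × 1.06098742 = 13318.0446
Value of long forward = (F − K)·e^(−rT) = (13318.0446 − 12309.7) · e^(−0.0686·12/12)
= 1008.3446 × 0.93370009 = 941.49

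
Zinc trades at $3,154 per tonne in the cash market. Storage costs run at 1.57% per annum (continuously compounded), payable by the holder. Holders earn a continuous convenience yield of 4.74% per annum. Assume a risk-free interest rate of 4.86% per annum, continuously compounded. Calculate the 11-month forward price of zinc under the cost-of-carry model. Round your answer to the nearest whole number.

Net carry = r + u − y = 0.0486 + 0.0157 − 0.0474 = 0.0169
F = S·e^((r+u−y)T) = 3154 · e^(0.0169 × 11/12) = 3154 · e^0.015492
= 3154 × 1.015613 = $3,203 per tonne

$3,203 per tonne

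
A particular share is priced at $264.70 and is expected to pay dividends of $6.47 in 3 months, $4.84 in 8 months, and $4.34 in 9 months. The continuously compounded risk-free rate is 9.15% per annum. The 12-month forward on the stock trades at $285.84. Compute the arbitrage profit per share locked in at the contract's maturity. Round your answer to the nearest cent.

$12.14 per share

PV(dividends) I = 6.47·e^(−0.0915·3/12) + 4.84·e^(−0.0915·8/12) + 4.34·e^(−0.0915·9/12) = 14.9294
Fair forward F* = (S − I)·e^(rT) = (264.70 − 14.9294)·e^0.091500 = 249.7706 × 1.095817 = 273.7029
Market $285.84 > fair 273.7029: forward overpriced → cash-and-carry (borrow at r, buy the stock and collect the dividends, short the forward).
Profit at T = |F_mkt − F*| = |285.84 − 273.7029| = $12.14 per share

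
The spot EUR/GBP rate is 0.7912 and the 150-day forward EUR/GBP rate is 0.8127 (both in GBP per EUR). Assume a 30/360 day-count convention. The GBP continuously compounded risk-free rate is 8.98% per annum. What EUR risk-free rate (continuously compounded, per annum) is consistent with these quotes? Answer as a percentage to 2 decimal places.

F = S·e^((r_GBP − r_EUR)T) ⇒ r_EUR = r_GBP − ln(F/S)/T
ln(0.8127/0.7912) = 0.026811; /(150/360) = 0.064346
r_EUR = 0.0898 − 0.064346 = 0.025454
r_EUR = 2.55%

2.55%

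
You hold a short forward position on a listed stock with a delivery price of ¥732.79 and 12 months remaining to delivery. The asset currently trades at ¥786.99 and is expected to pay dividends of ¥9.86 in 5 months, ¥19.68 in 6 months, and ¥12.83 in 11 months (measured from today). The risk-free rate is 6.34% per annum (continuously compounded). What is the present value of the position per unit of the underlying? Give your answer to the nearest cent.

-¥58.44

PV(remaining dividends) I = 9.86·e^(−0.0634·5/12) + 19.68·e^(−0.0634·6/12) + 12.83·e^(−0.0634·11/12) = 40.7745
Current forward F = (S − I)·e^(rT) = (786.99 − 40.7745)·e^(0.0634·12/12) = 746.2155 × 1.065453 = 795.0575
Value (long) = (F − K)·e^(−rT) = (795.0575 − 732.79) × 0.938568 = 58.4423
Short position value = −(long value) = -¥58.44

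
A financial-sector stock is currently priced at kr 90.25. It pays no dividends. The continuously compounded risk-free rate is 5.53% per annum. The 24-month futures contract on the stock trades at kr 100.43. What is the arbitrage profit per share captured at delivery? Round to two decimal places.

kr 0.37 per share

Fair futures: F* = S·e^(carry·T), with carry = r = 0.0553
F* = 90.25 · e^(0.0553 × 24/12) = 90.25 · e^0.110600 = 90.25 × 1.116948 = kr 100.8046
Market kr 100.43 < fair kr 100.8046: forward underpriced → reverse cash-and-carry (short spot, go long the forward).
At maturity, profit = |F_mkt − F*| = |100.43 − 100.8046| = kr 0.37 per share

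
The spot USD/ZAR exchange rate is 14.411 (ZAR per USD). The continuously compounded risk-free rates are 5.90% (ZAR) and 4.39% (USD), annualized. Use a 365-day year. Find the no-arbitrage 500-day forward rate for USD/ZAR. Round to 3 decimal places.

14.712

F = S·e^((r_ZAR − r_USD)T) = 14.411 · e^((0.0590 − 0.0439) × 500/365)
= 14.411 · e^0.020685 = 14.411 × 1.020900
F = 14.712 ZAR per USD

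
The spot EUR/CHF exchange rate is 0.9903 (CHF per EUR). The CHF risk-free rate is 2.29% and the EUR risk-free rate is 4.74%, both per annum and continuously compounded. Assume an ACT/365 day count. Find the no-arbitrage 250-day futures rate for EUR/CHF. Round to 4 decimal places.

0.9738

F = S·e^((r_CHF − r_EUR)T) = 0.9903 · e^((0.0229 − 0.0474) × 250/365)
= 0.9903 · e^-0.016781 = 0.9903 × 0.983359
F = 0.9738 CHF per EUR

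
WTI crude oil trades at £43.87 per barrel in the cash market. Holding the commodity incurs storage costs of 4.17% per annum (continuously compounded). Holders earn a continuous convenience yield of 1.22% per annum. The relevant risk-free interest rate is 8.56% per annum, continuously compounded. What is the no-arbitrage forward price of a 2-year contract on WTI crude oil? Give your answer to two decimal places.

£55.23 per barrel

Net carry = r + u − y = 0.0856 + 0.0417 − 0.0122 = 0.1151
F = S·e^((r+u−y)T) = 43.87 · e^(0.1151 × 2) = 43.87 · e^0.230200
= 43.87 × 1.258852 = £55.23 per barrel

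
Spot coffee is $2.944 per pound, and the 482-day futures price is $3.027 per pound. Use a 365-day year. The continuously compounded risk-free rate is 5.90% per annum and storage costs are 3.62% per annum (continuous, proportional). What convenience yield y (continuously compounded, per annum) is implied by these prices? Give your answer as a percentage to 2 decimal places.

7.41%

F = S·e^((r+u−y)T) ⇒ (r+u−y) = ln(F/S)/T
ln(3.027/2.944) = 0.027803; /T ⇒ 0.021054
y = r + u − ln(F/S)/T = 0.0590 + 0.0362 − 0.021054 = 0.074146
y = 7.41%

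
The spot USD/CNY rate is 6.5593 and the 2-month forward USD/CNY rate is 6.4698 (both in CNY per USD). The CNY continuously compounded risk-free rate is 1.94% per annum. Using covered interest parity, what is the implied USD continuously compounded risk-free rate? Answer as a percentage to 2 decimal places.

10.18%

F = S·e^((r_CNY − r_USD)T) ⇒ r_USD = r_CNY − ln(F/S)/T
ln(6.4698/6.5593) = -0.013739; /(2/12) = -0.082434
r_USD = 0.0194 + 0.082434 = 0.101834
r_USD = 10.18%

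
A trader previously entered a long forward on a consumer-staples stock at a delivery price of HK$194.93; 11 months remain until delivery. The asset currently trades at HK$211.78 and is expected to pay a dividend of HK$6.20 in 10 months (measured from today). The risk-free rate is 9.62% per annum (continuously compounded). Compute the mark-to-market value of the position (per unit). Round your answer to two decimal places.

HK$27.58

PV(remaining dividends) I = 6.20·e^(−0.0962·10/12) = 5.7224
Current forward F = (S − I)·e^(rT) = (211.78 − 5.7224)·e^(0.0962·11/12) = 206.0576 × 1.092188 = 225.0536
Value (long) = (F − K)·e^(−rT) = (225.0536 − 194.93) × 0.915593 = 27.5810
Value = HK$27.58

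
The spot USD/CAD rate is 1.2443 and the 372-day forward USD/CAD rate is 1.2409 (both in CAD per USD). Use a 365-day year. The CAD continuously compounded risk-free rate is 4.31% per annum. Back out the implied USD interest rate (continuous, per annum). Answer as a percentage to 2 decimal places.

4.58%

F = S·e^((r_CAD − r_USD)T) ⇒ r_USD = r_CAD − ln(F/S)/T
ln(1.2409/1.2443) = -0.002736; /(372/365) = -0.002685
r_USD = 0.0431 + 0.002685 = 0.045785
r_USD = 4.58%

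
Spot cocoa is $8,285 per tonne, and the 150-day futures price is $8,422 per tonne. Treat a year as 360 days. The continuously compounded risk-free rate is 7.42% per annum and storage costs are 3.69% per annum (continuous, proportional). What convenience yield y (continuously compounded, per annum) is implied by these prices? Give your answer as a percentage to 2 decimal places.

7.17%

F = S·e^((r+u−y)T) ⇒ (r+u−y) = ln(F/S)/T
ln(8422/8285) = 0.016401; /T ⇒ 0.039362
y = r + u − ln(F/S)/T = 0.0742 + 0.0369 − 0.039362 = 0.071738
y = 7.17%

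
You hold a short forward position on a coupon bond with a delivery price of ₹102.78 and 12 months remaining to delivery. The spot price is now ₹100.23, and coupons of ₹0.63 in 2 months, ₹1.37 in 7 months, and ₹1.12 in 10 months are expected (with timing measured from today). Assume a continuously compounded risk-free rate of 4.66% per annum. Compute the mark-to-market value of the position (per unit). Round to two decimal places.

₹0.91

PV(remaining coupons) I = 0.63·e^(−0.0466·2/12) + 1.37·e^(−0.0466·7/12) + 1.12·e^(−0.0466·10/12) = 3.0357
Current forward F = (S − I)·e^(rT) = (100.23 − 3.0357)·e^(0.0466·12/12) = 97.1943 × 1.047703 = 101.8308
Value (long) = (F − K)·e^(−rT) = (101.8308 − 102.78) × 0.954469 = -0.9060
Short position value = −(long value) = ₹0.91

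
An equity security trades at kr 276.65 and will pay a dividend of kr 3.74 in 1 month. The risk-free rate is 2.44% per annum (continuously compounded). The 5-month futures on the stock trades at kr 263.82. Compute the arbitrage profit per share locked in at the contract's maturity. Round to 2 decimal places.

PV(dividends) I = 3.74·e^(−0.0244·1/12) = 3.7324
Fair futures F* = (S − I)·e^(rT) = (276.65 − 3.7324)·e^0.010167 = 272.9176 × 1.010219 = 275.7065
Market kr 263.82 < fair 275.7065: forward underpriced → reverse cash-and-carry (short the stock, invest proceeds at r, pay the dividends, go long the forward).
Profit at T = |F_mkt − F*| = |263.82 − 275.7065| = kr 11.89 per share

kr 11.89 per share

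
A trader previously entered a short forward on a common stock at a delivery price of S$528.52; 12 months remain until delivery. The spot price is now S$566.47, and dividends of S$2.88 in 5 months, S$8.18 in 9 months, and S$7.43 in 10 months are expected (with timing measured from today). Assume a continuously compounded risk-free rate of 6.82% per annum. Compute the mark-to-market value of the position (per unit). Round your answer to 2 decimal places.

-S$55.20

PV(remaining dividends) I = 2.88·e^(−0.0682·5/12) + 8.18·e^(−0.0682·9/12) + 7.43·e^(−0.0682·10/12) = 17.5909
Current forward F = (S − I)·e^(rT) = (566.47 − 17.5909)·e^(0.0682·12/12) = 548.8791 × 1.070579 = 587.6184
Value (long) = (F − K)·e^(−rT) = (587.6184 − 528.52) × 0.934074 = 55.2023
Short position value = −(long value) = -S$55.20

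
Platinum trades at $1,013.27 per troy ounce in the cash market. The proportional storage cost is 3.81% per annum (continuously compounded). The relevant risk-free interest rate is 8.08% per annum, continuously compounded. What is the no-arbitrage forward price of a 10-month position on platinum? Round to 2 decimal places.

Net carry = r + u − y = 0.0808 + 0.0381 − 0.0000 = 0.1189
F = S·e^((r+u−y)T) = 1013.27 · e^(0.1189 × 10/12) = 1013.27 · e^0.09908333
= 1013.27 × 1.10415831 = $1,118.81 per troy ounce

$1,118.81 per troy ounce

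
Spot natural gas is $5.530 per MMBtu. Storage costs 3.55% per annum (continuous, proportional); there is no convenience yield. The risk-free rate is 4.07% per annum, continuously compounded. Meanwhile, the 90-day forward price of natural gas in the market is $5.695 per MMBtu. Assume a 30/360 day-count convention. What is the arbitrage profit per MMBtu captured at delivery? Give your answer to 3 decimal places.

Fair forward: F* = S·e^(carry·T), with carry = (r + u) = 0.0407 + 0.0355 = 0.0762
F* = 5.530 · e^(0.0762 × 90/360) = 5.530 · e^0.019050 = 5.530 × 1.019233 = $5.6364
Market $5.695 > fair $5.6364: forward overpriced → cash-and-carry (buy spot, short the forward).
At maturity, profit = |F_mkt − F*| = |5.695 − 5.6364| = $0.059 per MMBtu

$0.059 per MMBtu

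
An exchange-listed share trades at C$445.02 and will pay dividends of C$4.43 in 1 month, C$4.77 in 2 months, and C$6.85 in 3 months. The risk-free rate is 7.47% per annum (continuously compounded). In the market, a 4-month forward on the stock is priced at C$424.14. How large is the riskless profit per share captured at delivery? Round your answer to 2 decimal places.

C$15.86 per share

PV(dividends) I = 4.43·e^(−0.0747·1/12) + 4.77·e^(−0.0747·2/12) + 6.85·e^(−0.0747·3/12) = 15.8368
Fair forward F* = (S − I)·e^(rT) = (445.02 − 15.8368)·e^0.024900 = 429.1832 × 1.025213 = 440.0042
Market C$424.14 < fair 440.0042: forward underpriced → reverse cash-and-carry (short the stock, invest proceeds at r, pay the dividends, go long the forward).
Profit at T = |F_mkt − F*| = |424.14 − 440.0042| = C$15.86 per share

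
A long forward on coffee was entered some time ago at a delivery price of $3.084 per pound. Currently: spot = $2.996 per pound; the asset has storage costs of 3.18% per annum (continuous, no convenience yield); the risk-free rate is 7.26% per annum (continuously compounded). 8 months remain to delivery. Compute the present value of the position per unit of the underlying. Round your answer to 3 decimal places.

Current fair forward for the remaining 8 months: F = S·e^((r + u)·T), (r + u) = 0.0726 + 0.0318 = 0.1044
F = 2.996 · e^(0.1044 × 8/12) = 2.996 × 1.072079 = 3.2119
Value of long forward = (F − K)·e^(−rT) = (3.2119 − 3.084) · e^(−0.0726·8/12)
= 0.1279 × 0.952753 = 0.122

$0.122 per pound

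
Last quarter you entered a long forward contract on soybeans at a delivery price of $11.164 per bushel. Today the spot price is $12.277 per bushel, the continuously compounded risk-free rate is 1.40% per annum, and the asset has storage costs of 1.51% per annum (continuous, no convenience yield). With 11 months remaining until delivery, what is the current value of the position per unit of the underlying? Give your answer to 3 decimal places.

$1.426 per bushel

Current fair forward for the remaining 11 months: F = S·e^((r + u)·T), (r + u) = 0.0140 + 0.0151 = 0.0291
F = 12.277 · e^(0.0291 × 11/12) = 12.277 × 1.027034 = 12.6089
Value of long forward = (F − K)·e^(−rT) = (12.6089 − 11.164) · e^(−0.0140·11/12)
= 1.4449 × 0.987249 = 1.426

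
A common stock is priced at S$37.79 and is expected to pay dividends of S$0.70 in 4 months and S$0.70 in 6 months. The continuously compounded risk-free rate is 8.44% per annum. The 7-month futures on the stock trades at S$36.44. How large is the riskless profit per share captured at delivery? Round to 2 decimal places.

PV(dividends) I = 0.70·e^(−0.0844·4/12) + 0.70·e^(−0.0844·6/12) = 1.3517
Fair futures F* = (S − I)·e^(rT) = (37.79 − 1.3517)·e^0.049233 = 36.4383 × 1.050465 = 38.2772
Market S$36.44 < fair 38.2772: forward underpriced → reverse cash-and-carry (short the stock, invest proceeds at r, pay the dividends, go long the forward).
Profit at T = |F_mkt − F*| = |36.44 − 38.2772| = S$1.84 per share

S$1.84 per share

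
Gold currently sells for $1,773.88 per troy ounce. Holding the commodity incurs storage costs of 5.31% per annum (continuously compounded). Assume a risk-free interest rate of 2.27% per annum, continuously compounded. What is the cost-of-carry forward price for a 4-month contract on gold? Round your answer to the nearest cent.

Net carry = r + u − y = 0.0227 + 0.0531 − 0.0000 = 0.0758
F = S·e^((r+u−y)T) = 1773.88 · e^(0.0758 × 4/12) = 1773.88 · e^0.02526667
= 1773.88 × 1.02558858 = $1,819.27 per troy ounce

$1,819.27 per troy ounce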